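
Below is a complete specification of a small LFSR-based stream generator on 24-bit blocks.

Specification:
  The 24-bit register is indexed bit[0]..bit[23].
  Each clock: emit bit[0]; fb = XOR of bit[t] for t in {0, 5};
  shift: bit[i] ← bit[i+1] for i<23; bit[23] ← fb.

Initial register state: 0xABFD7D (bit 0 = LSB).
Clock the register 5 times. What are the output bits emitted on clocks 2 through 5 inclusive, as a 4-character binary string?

reg_0 = 0xABFD7D
clock 1: out=1, reg = 0x55FEBE
clock 2: out=0, reg = 0xAAFF5F
clock 3: out=1, reg = 0xD57FAF
clock 4: out=1, reg = 0x6ABFD7
clock 5: out=1, reg = 0xB55FEB

0111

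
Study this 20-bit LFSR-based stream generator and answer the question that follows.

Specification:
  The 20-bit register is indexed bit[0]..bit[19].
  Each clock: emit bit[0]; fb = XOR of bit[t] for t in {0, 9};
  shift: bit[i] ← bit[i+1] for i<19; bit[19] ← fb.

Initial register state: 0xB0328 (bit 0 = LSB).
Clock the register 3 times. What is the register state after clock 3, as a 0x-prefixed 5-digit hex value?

reg_0 = 0xB0328
clock 1: out=0, reg = 0xD8194
clock 2: out=0, reg = 0x6C0CA
clock 3: out=0, reg = 0x36065

0x36065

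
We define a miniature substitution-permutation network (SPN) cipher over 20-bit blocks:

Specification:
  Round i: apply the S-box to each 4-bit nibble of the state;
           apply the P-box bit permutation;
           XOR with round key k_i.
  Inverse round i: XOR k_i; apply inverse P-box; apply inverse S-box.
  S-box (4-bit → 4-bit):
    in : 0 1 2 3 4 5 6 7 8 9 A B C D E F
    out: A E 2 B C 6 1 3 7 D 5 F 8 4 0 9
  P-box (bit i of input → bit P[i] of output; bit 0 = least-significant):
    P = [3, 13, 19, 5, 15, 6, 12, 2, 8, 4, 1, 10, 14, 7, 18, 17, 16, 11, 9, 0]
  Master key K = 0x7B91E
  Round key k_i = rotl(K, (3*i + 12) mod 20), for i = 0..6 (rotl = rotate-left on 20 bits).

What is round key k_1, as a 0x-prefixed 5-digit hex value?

0xF3DC8

K = 0x7B91E
k_0 = rotl(K, (3*0+12) mod 20) = rotl(K, 12) = 0x1E7B9
k_1 = rotl(K, (3*1+12) mod 20) = rotl(K, 15) = 0xF3DC8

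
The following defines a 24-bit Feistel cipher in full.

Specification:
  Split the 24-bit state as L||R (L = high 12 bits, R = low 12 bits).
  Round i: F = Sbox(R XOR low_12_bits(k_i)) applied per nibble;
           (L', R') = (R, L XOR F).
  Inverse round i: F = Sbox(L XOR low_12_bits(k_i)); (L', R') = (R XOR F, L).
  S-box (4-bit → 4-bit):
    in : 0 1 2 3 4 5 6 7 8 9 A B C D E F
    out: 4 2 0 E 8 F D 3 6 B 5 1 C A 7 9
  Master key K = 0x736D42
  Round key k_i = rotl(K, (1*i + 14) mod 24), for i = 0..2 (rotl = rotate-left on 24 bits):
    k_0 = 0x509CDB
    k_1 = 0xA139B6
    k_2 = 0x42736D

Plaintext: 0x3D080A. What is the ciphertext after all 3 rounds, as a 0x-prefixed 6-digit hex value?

s_0 = plaintext = 0x3D080A
s_1 = Round(s_0, k_0) = 0x80AB72
s_2 = Round(s_1, k_1) = 0xB728C2
s_3 = Round(s_2, k_2) = 0x8C2A2B

0x8C2A2B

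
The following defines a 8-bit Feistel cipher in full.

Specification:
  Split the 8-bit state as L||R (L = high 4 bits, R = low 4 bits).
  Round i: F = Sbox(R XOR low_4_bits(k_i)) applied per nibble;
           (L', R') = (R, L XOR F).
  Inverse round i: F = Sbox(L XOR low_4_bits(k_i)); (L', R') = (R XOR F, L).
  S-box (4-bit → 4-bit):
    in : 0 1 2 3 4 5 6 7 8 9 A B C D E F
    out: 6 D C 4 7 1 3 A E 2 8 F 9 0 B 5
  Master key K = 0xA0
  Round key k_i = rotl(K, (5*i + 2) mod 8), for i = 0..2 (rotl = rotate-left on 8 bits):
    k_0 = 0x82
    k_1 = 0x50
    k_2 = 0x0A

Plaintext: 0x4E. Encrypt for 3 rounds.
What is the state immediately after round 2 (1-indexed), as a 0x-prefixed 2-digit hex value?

s_0 = plaintext = 0x4E
s_1 = Round(s_0, k_0) = 0xED
s_2 = Round(s_1, k_1) = 0xDE
s_3 = Round(s_2, k_2) = 0xEA

0xDE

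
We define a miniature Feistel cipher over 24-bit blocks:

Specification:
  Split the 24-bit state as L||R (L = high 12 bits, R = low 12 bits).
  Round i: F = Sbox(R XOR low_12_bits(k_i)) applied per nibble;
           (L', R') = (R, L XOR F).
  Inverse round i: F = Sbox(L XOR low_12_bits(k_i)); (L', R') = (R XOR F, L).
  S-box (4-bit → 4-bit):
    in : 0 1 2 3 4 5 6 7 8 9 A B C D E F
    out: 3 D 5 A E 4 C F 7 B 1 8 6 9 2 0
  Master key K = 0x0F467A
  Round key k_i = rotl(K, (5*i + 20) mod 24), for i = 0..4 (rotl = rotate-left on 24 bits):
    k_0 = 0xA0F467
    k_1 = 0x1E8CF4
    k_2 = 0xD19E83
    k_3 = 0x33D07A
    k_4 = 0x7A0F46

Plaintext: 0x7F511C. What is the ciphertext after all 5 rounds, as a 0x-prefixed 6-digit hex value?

0xB7CD12

s_0 = plaintext = 0x7F511C
s_1 = Round(s_0, k_0) = 0x11C30D
s_2 = Round(s_1, k_1) = 0x30D117
s_3 = Round(s_2, k_2) = 0x1173B3
s_4 = Round(s_3, k_3) = 0x3B3B7C
s_5 = Round(s_4, k_4) = 0xB7CD12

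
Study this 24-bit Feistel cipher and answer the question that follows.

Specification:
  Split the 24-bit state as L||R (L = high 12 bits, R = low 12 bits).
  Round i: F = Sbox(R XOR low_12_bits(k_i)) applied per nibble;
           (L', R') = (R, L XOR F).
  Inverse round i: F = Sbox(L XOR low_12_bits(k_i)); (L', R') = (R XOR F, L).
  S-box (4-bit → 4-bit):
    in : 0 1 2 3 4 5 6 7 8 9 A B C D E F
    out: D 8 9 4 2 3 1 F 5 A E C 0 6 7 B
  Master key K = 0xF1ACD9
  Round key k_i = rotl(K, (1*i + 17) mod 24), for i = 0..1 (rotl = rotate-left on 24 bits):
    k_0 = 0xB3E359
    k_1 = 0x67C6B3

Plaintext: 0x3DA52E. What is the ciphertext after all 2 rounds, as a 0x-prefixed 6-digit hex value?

0x22578F

s_0 = plaintext = 0x3DA52E
s_1 = Round(s_0, k_0) = 0x52E225
s_2 = Round(s_1, k_1) = 0x22578F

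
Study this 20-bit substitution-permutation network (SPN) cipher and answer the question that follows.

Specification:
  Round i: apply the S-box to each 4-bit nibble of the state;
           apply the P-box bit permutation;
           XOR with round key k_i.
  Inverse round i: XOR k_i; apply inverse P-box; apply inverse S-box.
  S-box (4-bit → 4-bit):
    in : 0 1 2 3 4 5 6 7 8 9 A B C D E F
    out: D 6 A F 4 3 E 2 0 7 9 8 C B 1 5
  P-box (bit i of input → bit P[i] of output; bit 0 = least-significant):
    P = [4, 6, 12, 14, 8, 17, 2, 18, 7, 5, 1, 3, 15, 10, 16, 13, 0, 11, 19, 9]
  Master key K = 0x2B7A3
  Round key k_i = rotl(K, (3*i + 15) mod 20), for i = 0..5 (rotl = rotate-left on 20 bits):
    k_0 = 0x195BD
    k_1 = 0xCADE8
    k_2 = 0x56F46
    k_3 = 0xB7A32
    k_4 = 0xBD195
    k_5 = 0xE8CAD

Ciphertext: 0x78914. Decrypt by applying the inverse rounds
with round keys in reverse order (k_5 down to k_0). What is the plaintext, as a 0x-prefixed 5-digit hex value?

0x52376

s_0 = ciphertext = 0x78914
s_1 = InvRound(s_0, k_5) = 0xF1DEE
s_2 = InvRound(s_1, k_4) = 0x556BD
s_3 = InvRound(s_2, k_3) = 0x92068
s_4 = InvRound(s_3, k_2) = 0x6760B
s_5 = InvRound(s_4, k_1) = 0x3E956
s_6 = InvRound(s_5, k_0) = 0x52376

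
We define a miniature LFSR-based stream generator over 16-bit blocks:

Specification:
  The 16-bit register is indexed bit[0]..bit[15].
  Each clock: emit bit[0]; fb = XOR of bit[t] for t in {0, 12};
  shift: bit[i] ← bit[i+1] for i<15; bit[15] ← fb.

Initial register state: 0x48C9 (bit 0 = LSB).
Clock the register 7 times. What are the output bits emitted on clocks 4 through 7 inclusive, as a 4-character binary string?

1001

reg_0 = 0x48C9
clock 1: out=1, reg = 0xA464
clock 2: out=0, reg = 0x5232
clock 3: out=0, reg = 0xA919
clock 4: out=1, reg = 0xD48C
clock 5: out=0, reg = 0xEA46
clock 6: out=0, reg = 0x7523
clock 7: out=1, reg = 0x3A91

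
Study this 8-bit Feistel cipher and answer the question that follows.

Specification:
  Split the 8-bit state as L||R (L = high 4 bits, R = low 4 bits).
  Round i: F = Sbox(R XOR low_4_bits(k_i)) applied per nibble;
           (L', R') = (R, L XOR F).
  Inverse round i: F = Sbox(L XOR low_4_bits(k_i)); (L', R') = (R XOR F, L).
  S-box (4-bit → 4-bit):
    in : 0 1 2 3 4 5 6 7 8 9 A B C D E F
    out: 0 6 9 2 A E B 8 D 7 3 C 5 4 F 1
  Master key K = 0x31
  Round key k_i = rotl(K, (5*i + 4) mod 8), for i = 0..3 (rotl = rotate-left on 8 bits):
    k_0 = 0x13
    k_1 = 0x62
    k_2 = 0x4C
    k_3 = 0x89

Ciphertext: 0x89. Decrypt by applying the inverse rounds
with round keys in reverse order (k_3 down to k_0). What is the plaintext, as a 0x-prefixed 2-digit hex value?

s_0 = ciphertext = 0x89
s_1 = InvRound(s_0, k_3) = 0xF8
s_2 = InvRound(s_1, k_2) = 0xAF
s_3 = InvRound(s_2, k_1) = 0x2A
s_4 = InvRound(s_3, k_0) = 0xC2

0xC2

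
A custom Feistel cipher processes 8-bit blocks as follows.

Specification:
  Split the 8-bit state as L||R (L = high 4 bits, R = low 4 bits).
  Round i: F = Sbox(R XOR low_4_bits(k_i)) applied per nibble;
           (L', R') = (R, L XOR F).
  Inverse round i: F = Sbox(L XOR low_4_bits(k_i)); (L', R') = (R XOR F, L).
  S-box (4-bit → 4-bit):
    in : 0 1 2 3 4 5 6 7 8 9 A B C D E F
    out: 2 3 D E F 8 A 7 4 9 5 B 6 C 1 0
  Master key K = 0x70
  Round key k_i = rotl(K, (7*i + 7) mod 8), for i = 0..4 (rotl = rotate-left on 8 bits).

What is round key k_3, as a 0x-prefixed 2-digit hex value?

K = 0x70
k_0 = rotl(K, (7*0+7) mod 8) = rotl(K, 7) = 0x38
k_1 = rotl(K, (7*1+7) mod 8) = rotl(K, 6) = 0x1C
k_2 = rotl(K, (7*2+7) mod 8) = rotl(K, 5) = 0x0E
k_3 = rotl(K, (7*3+7) mod 8) = rotl(K, 4) = 0x07

0x07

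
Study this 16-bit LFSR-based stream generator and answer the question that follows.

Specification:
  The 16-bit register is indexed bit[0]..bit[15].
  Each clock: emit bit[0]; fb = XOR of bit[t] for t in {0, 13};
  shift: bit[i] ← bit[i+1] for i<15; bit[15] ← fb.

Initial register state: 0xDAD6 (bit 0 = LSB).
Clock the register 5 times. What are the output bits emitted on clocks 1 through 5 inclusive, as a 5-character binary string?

01101

reg_0 = 0xDAD6
clock 1: out=0, reg = 0x6D6B
clock 2: out=1, reg = 0x36B5
clock 3: out=1, reg = 0x1B5A
clock 4: out=0, reg = 0x0DAD
clock 5: out=1, reg = 0x86D6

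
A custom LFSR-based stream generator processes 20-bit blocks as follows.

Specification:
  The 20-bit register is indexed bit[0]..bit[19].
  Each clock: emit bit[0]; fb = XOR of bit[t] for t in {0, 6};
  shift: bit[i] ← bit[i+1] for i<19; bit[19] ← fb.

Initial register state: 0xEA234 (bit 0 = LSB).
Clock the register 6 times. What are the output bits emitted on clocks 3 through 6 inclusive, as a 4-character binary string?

reg_0 = 0xEA234
clock 1: out=0, reg = 0x7511A
clock 2: out=0, reg = 0x3A88D
clock 3: out=1, reg = 0x9D446
clock 4: out=0, reg = 0xCEA23
clock 5: out=1, reg = 0xE7511
clock 6: out=1, reg = 0xF3A88

1011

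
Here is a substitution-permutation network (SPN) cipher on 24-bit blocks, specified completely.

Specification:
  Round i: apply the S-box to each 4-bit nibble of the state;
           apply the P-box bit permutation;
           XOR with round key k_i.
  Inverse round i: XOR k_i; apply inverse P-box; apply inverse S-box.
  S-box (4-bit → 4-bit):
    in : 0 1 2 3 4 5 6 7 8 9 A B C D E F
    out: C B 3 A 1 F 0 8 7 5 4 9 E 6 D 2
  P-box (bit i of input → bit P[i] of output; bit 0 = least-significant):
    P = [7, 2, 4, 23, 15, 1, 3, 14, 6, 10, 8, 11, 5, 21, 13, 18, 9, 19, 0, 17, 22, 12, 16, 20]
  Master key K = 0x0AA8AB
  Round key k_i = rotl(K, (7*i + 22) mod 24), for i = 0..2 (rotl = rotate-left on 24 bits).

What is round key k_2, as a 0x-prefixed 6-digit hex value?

0x8AB0AA

K = 0x0AA8AB
k_0 = rotl(K, (7*0+22) mod 24) = rotl(K, 22) = 0xC2AA2A
k_1 = rotl(K, (7*1+22) mod 24) = rotl(K, 5) = 0x551561
k_2 = rotl(K, (7*2+22) mod 24) = rotl(K, 12) = 0x8AB0AA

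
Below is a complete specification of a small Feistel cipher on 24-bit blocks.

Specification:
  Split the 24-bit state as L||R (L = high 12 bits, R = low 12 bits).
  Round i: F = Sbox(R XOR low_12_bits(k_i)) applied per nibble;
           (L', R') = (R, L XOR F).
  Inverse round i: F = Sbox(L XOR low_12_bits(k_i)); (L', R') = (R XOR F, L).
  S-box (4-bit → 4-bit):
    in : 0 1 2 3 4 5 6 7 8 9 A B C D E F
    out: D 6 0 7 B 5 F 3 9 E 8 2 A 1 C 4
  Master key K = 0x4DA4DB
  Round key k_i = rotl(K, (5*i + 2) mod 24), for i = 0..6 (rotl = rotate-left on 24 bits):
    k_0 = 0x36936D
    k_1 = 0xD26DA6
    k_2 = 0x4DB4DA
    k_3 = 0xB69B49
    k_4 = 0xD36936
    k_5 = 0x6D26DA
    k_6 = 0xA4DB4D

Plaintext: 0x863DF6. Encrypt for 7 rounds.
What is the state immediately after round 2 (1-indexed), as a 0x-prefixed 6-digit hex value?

s_0 = plaintext = 0x863DF6
s_1 = Round(s_0, k_0) = 0xDF6481
s_2 = Round(s_1, k_1) = 0x4813F5
s_3 = Round(s_2, k_2) = 0x3F5785
s_4 = Round(s_3, k_3) = 0x78595F
s_5 = Round(s_4, k_4) = 0x95FA7B
s_6 = Round(s_5, k_5) = 0xA7B3D9
s_7 = Round(s_6, k_6) = 0x3D9390

0x4813F5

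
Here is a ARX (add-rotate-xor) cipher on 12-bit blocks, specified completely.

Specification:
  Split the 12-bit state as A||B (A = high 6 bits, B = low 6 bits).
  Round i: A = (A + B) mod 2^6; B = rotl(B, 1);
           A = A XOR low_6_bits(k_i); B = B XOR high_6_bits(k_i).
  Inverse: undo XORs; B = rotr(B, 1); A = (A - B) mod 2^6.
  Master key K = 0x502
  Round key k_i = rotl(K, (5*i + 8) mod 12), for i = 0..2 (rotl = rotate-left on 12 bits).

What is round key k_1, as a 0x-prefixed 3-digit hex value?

0xA04

K = 0x502
k_0 = rotl(K, (5*0+8) mod 12) = rotl(K, 8) = 0x250
k_1 = rotl(K, (5*1+8) mod 12) = rotl(K, 1) = 0xA04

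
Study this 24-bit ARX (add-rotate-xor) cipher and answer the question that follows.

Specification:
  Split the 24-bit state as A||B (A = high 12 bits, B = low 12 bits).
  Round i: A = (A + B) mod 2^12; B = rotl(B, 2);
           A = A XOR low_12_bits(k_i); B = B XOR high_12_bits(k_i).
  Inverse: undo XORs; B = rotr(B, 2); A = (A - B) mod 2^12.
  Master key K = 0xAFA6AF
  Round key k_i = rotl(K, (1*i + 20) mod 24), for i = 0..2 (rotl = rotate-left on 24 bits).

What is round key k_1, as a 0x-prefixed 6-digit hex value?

K = 0xAFA6AF
k_0 = rotl(K, (1*0+20) mod 24) = rotl(K, 20) = 0xFAFA6A
k_1 = rotl(K, (1*1+20) mod 24) = rotl(K, 21) = 0xF5F4D5

0xF5F4D5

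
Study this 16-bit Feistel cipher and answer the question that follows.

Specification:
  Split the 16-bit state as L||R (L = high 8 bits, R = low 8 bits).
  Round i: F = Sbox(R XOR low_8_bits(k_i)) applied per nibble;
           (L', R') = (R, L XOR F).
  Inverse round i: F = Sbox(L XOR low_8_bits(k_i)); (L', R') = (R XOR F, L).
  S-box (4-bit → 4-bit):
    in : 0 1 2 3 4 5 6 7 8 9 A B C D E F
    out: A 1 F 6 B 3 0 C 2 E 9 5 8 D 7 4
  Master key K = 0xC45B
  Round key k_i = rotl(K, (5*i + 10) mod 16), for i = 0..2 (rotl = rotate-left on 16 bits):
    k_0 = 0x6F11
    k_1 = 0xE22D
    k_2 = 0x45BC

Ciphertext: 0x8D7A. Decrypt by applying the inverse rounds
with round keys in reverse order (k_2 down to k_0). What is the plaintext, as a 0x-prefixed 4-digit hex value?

s_0 = ciphertext = 0x8D7A
s_1 = InvRound(s_0, k_2) = 0x1B8D
s_2 = InvRound(s_1, k_1) = 0xED1B
s_3 = InvRound(s_2, k_0) = 0x53ED

0x53ED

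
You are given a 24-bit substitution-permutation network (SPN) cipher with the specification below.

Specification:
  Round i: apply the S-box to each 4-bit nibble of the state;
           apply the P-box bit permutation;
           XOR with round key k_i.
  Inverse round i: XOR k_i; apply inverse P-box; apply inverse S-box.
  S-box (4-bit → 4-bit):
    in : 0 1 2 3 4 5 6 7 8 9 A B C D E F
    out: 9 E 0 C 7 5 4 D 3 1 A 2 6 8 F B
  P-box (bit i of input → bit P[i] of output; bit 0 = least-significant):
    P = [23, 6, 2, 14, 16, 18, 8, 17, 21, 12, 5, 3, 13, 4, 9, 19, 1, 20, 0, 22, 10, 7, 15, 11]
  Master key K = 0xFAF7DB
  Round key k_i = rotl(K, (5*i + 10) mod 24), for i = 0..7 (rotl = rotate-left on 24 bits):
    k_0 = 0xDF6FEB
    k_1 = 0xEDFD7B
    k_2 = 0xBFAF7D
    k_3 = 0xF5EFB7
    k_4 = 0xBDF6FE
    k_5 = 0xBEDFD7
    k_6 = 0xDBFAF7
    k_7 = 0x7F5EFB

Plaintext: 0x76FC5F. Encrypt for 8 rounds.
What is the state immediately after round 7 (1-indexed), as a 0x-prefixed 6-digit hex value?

s_0 = plaintext = 0x76FC5F
s_1 = Round(s_0, k_0) = 0x56929A
s_2 = Round(s_1, k_1) = 0xEC193A
s_3 = Round(s_2, k_2) = 0x8560AC
s_4 = Round(s_3, k_3) = 0xD3E978
s_5 = Round(s_4, k_4) = 0x56DDAF
s_6 = Round(s_5, k_5) = 0x301B9E
s_7 = Round(s_6, k_6) = 0x1220A1
s_8 = Round(s_7, k_7) = 0x599637

0x1220A1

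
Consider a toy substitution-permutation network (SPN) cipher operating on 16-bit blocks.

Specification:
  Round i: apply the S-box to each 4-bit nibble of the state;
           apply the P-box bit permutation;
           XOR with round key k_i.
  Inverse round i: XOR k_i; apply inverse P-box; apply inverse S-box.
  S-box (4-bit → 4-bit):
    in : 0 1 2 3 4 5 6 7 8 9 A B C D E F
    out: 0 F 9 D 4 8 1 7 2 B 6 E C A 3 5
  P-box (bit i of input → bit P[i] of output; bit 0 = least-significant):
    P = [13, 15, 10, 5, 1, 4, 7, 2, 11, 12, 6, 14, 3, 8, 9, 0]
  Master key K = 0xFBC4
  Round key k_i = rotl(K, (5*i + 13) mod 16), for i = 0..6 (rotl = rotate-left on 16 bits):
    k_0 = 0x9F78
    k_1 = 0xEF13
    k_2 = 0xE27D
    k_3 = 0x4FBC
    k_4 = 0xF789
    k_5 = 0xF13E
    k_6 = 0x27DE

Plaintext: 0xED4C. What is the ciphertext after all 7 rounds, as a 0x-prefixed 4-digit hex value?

0xAE0E

s_0 = plaintext = 0xED4C
s_1 = Round(s_0, k_0) = 0xCAD0
s_2 = Round(s_1, k_1) = 0xFD46
s_3 = Round(s_2, k_2) = 0x90F5
s_4 = Round(s_3, k_3) = 0x4E17
s_5 = Round(s_4, k_4) = 0x491F
s_6 = Round(s_5, k_5) = 0x8FA8
s_7 = Round(s_6, k_6) = 0xAE0E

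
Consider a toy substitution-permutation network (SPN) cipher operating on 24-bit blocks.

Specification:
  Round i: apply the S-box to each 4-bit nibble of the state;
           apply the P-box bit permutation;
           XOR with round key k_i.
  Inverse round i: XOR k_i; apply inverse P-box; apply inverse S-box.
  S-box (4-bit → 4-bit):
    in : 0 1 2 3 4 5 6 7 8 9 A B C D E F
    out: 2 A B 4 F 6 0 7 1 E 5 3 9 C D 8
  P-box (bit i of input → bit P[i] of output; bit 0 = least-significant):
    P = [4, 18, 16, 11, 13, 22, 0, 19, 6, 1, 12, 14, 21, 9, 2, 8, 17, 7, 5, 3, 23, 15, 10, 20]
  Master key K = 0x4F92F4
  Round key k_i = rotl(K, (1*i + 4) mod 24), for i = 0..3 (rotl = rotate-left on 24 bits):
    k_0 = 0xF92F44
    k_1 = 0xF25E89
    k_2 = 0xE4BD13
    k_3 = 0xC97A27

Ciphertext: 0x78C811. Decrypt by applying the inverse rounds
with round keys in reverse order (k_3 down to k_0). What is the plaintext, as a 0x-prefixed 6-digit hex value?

0x4DDDC8

s_0 = ciphertext = 0x78C811
s_1 = InvRound(s_0, k_3) = 0x23758A
s_2 = InvRound(s_1, k_2) = 0xB26F54
s_3 = InvRound(s_2, k_1) = 0x61DA78
s_4 = InvRound(s_3, k_0) = 0x4DDDC8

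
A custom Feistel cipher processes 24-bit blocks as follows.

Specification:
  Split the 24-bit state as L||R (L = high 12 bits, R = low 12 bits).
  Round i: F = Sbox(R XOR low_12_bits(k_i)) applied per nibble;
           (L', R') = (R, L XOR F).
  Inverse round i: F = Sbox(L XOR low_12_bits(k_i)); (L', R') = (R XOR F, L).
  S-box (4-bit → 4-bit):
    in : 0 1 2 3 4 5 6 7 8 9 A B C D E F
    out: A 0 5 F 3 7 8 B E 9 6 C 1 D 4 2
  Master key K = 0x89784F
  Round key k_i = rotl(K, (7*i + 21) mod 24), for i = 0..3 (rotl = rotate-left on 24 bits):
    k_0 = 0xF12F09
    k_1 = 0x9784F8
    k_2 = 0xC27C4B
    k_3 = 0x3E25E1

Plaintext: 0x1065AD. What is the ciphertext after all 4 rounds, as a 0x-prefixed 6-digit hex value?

s_0 = plaintext = 0x1065AD
s_1 = Round(s_0, k_0) = 0x5AD765
s_2 = Round(s_1, k_1) = 0x765A30
s_3 = Round(s_2, k_2) = 0xA30FD9
s_4 = Round(s_3, k_3) = 0xFD9CCE

0xFD9CCE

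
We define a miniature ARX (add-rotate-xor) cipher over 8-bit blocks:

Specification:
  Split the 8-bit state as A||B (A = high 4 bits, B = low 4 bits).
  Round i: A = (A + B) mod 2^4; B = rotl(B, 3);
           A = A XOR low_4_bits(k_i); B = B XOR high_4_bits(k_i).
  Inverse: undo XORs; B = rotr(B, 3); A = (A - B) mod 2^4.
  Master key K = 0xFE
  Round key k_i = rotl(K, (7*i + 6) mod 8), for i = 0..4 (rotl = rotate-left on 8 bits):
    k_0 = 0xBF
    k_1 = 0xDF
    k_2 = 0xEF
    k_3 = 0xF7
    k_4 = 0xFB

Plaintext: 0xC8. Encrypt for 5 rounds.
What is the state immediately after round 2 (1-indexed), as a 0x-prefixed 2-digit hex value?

s_0 = plaintext = 0xC8
s_1 = Round(s_0, k_0) = 0xBF
s_2 = Round(s_1, k_1) = 0x52
s_3 = Round(s_2, k_2) = 0x8F
s_4 = Round(s_3, k_3) = 0x00
s_5 = Round(s_4, k_4) = 0xBF

0x52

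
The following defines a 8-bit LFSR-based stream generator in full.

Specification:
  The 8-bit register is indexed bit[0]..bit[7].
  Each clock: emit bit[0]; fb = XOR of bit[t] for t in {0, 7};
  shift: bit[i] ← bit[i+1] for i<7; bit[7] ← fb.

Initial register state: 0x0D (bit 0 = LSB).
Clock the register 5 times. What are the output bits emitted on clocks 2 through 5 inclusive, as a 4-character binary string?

0110

reg_0 = 0x0D
clock 1: out=1, reg = 0x86
clock 2: out=0, reg = 0xC3
clock 3: out=1, reg = 0x61
clock 4: out=1, reg = 0xB0
clock 5: out=0, reg = 0xD8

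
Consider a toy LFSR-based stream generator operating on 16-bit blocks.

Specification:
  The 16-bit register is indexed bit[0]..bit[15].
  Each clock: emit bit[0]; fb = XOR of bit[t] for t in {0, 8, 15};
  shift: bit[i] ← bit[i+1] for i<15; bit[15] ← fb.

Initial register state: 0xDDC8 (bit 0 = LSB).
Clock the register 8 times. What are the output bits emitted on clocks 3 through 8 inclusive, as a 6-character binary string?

010011

reg_0 = 0xDDC8
clock 1: out=0, reg = 0x6EE4
clock 2: out=0, reg = 0x3772
clock 3: out=0, reg = 0x9BB9
clock 4: out=1, reg = 0xCDDC
clock 5: out=0, reg = 0x66EE
clock 6: out=0, reg = 0x3377
clock 7: out=1, reg = 0x19BB
clock 8: out=1, reg = 0x0CDD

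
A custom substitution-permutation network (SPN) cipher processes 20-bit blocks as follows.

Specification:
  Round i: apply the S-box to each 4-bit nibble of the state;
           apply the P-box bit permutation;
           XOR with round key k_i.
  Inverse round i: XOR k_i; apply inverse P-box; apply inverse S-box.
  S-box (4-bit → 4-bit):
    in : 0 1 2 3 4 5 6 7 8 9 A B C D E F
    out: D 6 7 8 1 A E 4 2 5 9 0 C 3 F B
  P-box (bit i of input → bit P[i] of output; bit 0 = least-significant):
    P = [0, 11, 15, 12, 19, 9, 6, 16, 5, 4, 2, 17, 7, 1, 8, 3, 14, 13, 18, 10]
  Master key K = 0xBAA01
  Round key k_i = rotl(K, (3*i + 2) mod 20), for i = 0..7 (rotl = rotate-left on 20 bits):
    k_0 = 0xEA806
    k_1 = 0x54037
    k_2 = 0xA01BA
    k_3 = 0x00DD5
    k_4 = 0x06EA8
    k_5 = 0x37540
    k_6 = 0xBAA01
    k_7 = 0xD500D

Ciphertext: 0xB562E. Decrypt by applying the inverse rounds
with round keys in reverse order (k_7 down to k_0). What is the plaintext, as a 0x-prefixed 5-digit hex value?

s_0 = ciphertext = 0xB562E
s_1 = InvRound(s_0, k_7) = 0xC8A84
s_2 = InvRound(s_1, k_6) = 0x14C34
s_3 = InvRound(s_2, k_5) = 0x87E75
s_4 = InvRound(s_3, k_4) = 0xBA19A
s_5 = InvRound(s_4, k_3) = 0x55C02
s_6 = InvRound(s_5, k_2) = 0x00FA5
s_7 = InvRound(s_6, k_1) = 0x02858
s_8 = InvRound(s_7, k_0) = 0x75697

0x75697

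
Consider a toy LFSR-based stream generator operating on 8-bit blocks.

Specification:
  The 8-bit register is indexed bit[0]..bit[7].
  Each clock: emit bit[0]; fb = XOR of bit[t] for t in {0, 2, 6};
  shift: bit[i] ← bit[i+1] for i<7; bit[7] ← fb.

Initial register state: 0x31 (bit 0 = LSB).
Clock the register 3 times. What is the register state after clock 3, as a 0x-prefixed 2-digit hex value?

0x26

reg_0 = 0x31
clock 1: out=1, reg = 0x98
clock 2: out=0, reg = 0x4C
clock 3: out=0, reg = 0x26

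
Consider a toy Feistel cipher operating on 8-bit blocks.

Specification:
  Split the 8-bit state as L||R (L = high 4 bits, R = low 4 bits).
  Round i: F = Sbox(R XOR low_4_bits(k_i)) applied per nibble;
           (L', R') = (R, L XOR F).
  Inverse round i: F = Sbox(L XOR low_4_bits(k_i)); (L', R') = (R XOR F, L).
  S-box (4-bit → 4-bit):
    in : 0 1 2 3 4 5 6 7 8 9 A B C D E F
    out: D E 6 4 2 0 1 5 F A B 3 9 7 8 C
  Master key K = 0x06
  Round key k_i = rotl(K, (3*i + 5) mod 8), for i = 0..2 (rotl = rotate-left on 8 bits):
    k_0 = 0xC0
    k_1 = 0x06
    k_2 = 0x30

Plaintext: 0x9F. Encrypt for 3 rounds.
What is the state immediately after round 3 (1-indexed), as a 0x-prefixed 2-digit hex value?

s_0 = plaintext = 0x9F
s_1 = Round(s_0, k_0) = 0xF5
s_2 = Round(s_1, k_1) = 0x5B
s_3 = Round(s_2, k_2) = 0xB6

0xB6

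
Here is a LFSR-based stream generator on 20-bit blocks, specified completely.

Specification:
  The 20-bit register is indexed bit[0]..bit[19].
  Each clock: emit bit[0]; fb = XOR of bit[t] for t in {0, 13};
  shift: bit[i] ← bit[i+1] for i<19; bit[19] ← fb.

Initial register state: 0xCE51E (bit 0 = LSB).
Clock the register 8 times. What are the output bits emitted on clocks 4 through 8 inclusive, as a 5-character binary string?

reg_0 = 0xCE51E
clock 1: out=0, reg = 0xE728F
clock 2: out=1, reg = 0x73947
clock 3: out=1, reg = 0x39CA3
clock 4: out=1, reg = 0x9CE51
clock 5: out=1, reg = 0xCE728
clock 6: out=0, reg = 0xE7394
clock 7: out=0, reg = 0xF39CA
clock 8: out=0, reg = 0xF9CE5

11000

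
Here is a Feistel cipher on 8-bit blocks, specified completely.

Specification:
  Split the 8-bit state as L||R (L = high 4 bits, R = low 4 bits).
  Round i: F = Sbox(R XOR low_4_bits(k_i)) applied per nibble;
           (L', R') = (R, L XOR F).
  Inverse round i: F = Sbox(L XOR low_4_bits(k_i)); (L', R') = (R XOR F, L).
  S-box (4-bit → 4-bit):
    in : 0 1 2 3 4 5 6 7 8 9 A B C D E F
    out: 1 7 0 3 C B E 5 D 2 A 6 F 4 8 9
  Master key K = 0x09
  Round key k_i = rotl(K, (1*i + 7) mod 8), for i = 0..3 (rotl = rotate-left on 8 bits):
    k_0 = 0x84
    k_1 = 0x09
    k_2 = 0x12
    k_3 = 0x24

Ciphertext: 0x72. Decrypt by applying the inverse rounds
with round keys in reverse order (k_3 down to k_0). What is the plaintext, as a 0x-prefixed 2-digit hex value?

0x35

s_0 = ciphertext = 0x72
s_1 = InvRound(s_0, k_3) = 0x17
s_2 = InvRound(s_1, k_2) = 0x41
s_3 = InvRound(s_2, k_1) = 0x54
s_4 = InvRound(s_3, k_0) = 0x35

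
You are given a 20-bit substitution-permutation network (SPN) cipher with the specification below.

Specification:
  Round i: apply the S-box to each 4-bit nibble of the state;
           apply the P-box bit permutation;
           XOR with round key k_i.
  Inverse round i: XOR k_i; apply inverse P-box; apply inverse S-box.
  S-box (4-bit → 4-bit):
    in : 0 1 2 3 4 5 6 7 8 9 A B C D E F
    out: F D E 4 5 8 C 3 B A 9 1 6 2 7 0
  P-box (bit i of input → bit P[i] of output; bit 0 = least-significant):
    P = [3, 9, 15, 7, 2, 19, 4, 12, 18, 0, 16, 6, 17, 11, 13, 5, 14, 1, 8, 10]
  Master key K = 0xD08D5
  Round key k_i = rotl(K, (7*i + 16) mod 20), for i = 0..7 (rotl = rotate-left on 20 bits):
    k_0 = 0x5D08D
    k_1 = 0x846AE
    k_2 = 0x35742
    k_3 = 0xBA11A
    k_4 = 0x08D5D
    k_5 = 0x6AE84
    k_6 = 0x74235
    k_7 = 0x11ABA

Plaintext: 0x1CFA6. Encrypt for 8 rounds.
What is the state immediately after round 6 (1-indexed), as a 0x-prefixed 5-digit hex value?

s_0 = plaintext = 0x1CFA6
s_1 = Round(s_0, k_0) = 0x52D09
s_2 = Round(s_1, k_1) = 0x0781B
s_3 = Round(s_2, k_2) = 0x50A1D
s_4 = Round(s_3, k_3) = 0xD9F6E
s_5 = Round(s_4, k_4) = 0x01767
s_6 = Round(s_5, k_5) = 0x0D9BF
s_7 = Round(s_6, k_6) = 0x70F72
s_8 = Round(s_7, k_7) = 0xBF01C

0x0D9BF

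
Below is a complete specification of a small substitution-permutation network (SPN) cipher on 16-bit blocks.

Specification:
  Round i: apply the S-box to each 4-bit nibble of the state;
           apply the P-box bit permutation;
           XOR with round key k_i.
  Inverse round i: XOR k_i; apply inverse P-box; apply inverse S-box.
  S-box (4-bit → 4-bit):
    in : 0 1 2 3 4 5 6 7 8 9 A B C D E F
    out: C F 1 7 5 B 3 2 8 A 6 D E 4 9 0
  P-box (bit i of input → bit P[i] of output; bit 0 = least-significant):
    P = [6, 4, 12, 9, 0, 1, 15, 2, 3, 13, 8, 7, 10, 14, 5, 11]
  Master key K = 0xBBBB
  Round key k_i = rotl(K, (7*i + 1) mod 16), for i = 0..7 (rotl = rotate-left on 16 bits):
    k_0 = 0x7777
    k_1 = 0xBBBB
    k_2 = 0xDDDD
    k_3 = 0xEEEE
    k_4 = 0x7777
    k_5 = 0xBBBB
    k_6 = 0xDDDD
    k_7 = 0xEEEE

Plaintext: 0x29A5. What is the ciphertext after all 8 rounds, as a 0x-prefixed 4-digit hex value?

s_0 = plaintext = 0x29A5
s_1 = Round(s_0, k_0) = 0xD1A5
s_2 = Round(s_1, k_1) = 0x1841
s_3 = Round(s_2, k_2) = 0x032C
s_4 = Round(s_3, k_3) = 0xD5D7
s_5 = Round(s_4, k_4) = 0xD7CF
s_6 = Round(s_5, k_5) = 0x1B9D
s_7 = Round(s_6, k_6) = 0x8073
s_8 = Round(s_7, k_7) = 0xF73C

0xF73C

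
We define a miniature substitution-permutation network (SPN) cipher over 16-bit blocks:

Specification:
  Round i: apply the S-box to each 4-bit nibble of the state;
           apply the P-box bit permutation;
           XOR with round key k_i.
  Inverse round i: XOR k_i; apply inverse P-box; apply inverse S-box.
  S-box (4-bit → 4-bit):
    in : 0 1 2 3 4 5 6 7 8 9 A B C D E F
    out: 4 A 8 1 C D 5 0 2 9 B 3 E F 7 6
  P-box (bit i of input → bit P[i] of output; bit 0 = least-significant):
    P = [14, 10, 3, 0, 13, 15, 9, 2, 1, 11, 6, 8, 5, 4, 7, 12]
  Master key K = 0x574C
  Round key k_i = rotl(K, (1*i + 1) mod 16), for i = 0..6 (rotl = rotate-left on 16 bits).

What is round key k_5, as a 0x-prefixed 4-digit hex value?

K = 0x574C
k_0 = rotl(K, (1*0+1) mod 16) = rotl(K, 1) = 0xAE98
k_1 = rotl(K, (1*1+1) mod 16) = rotl(K, 2) = 0x5D31
k_2 = rotl(K, (1*2+1) mod 16) = rotl(K, 3) = 0xBA62
k_3 = rotl(K, (1*3+1) mod 16) = rotl(K, 4) = 0x74C5
k_4 = rotl(K, (1*4+1) mod 16) = rotl(K, 5) = 0xE98A
k_5 = rotl(K, (1*5+1) mod 16) = rotl(K, 6) = 0xD315

0xD315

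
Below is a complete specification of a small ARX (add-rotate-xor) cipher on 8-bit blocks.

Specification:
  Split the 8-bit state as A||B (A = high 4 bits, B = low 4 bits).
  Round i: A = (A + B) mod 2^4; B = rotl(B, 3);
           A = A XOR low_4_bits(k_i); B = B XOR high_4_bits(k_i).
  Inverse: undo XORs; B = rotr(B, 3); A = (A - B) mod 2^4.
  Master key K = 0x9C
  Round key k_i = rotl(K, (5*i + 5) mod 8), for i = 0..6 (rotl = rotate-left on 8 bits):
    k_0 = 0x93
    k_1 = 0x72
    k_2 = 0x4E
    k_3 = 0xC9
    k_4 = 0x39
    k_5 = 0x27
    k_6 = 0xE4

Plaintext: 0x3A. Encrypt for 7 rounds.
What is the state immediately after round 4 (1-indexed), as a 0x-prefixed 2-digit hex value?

0xAA

s_0 = plaintext = 0x3A
s_1 = Round(s_0, k_0) = 0xEC
s_2 = Round(s_1, k_1) = 0x81
s_3 = Round(s_2, k_2) = 0x7C
s_4 = Round(s_3, k_3) = 0xAA
s_5 = Round(s_4, k_4) = 0xD6
s_6 = Round(s_5, k_5) = 0x41
s_7 = Round(s_6, k_6) = 0x16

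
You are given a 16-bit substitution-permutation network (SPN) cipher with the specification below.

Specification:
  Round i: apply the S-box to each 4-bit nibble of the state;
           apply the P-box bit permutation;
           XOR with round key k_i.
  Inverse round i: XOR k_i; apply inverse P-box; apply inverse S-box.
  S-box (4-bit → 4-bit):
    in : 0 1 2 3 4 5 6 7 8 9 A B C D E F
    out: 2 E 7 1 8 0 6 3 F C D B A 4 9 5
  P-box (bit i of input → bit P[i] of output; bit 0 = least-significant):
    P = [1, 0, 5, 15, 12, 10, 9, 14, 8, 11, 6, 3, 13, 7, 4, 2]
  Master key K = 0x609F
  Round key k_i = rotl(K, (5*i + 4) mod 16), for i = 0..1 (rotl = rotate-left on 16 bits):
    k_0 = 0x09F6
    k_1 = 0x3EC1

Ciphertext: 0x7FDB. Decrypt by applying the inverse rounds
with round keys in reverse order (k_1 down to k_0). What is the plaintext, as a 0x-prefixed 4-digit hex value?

0x1381

s_0 = ciphertext = 0x7FDB
s_1 = InvRound(s_0, k_1) = 0xDE43
s_2 = InvRound(s_1, k_0) = 0x1381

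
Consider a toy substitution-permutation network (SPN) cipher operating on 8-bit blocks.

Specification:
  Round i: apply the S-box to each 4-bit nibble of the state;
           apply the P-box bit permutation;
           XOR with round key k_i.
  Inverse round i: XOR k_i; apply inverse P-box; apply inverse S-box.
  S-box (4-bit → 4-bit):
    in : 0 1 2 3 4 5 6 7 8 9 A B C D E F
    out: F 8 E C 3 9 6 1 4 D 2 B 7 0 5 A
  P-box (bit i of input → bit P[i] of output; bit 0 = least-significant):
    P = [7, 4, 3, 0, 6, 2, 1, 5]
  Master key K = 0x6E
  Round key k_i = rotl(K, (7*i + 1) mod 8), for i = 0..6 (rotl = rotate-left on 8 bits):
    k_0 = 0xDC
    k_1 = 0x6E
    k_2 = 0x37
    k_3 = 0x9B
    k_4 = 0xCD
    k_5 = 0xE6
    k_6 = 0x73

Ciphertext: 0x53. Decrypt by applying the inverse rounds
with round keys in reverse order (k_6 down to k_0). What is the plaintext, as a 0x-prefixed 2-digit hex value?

s_0 = ciphertext = 0x53
s_1 = InvRound(s_0, k_6) = 0x1D
s_2 = InvRound(s_1, k_5) = 0x90
s_3 = InvRound(s_2, k_4) = 0x42
s_4 = InvRound(s_3, k_3) = 0x70
s_5 = InvRound(s_4, k_2) = 0xC1
s_6 = InvRound(s_5, k_1) = 0x29
s_7 = InvRound(s_6, k_0) = 0xBB

0xBB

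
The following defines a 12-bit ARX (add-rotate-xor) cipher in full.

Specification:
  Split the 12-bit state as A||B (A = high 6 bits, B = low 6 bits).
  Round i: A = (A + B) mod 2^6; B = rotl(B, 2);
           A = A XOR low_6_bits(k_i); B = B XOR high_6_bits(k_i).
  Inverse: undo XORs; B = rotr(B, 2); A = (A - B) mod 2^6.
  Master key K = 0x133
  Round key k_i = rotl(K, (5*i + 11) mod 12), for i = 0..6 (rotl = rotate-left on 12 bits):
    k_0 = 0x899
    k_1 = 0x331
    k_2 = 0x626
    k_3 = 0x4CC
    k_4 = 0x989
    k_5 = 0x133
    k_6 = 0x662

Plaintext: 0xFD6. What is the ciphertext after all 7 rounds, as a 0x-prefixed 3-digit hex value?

0x96A

s_0 = plaintext = 0xFD6
s_1 = Round(s_0, k_0) = 0x33B
s_2 = Round(s_1, k_1) = 0xDA3
s_3 = Round(s_2, k_2) = 0xFD6
s_4 = Round(s_3, k_3) = 0x64A
s_5 = Round(s_4, k_4) = 0xA8E
s_6 = Round(s_5, k_5) = 0x2FC
s_7 = Round(s_6, k_6) = 0x96A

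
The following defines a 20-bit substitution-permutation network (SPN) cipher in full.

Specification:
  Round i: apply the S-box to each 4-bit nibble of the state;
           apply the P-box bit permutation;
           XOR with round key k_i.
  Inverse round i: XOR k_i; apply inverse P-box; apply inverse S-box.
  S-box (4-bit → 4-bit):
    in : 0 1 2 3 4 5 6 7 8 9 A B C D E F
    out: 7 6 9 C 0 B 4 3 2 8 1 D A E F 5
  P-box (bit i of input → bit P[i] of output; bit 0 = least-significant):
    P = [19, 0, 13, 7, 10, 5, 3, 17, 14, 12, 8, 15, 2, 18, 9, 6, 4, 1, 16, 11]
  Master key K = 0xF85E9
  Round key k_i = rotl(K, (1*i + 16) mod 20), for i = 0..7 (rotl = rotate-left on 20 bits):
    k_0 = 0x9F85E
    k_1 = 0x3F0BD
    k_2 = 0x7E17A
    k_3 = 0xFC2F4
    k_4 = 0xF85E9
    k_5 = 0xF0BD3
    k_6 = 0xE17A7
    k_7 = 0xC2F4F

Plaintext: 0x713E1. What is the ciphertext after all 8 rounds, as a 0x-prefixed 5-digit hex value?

0x0BE64

s_0 = plaintext = 0x713E1
s_1 = Round(s_0, k_0) = 0xF5F65
s_2 = Round(s_1, k_1) = 0xEB160
s_3 = Round(s_2, k_2) = 0xEDA25
s_4 = Round(s_3, k_3) = 0x08C27
s_5 = Round(s_4, k_4) = 0x011FA
s_6 = Round(s_5, k_5) = 0x21CC9
s_7 = Round(s_6, k_6) = 0x88D17
s_8 = Round(s_7, k_7) = 0x0BE64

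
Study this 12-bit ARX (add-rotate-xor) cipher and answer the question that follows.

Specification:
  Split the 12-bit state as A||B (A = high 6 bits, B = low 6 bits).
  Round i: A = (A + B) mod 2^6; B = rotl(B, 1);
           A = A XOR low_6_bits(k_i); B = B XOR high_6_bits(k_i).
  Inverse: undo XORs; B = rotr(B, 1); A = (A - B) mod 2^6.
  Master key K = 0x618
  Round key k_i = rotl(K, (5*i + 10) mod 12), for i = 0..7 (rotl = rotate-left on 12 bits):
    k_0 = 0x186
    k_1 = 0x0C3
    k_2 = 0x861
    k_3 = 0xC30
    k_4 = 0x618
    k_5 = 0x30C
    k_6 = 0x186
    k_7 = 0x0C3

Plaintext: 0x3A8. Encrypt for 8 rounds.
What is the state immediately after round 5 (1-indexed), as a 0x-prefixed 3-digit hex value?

s_0 = plaintext = 0x3A8
s_1 = Round(s_0, k_0) = 0xC17
s_2 = Round(s_1, k_1) = 0x12D
s_3 = Round(s_2, k_2) = 0x43A
s_4 = Round(s_3, k_3) = 0xE85
s_5 = Round(s_4, k_4) = 0x9D2
s_6 = Round(s_5, k_5) = 0xD68
s_7 = Round(s_6, k_6) = 0x6D7
s_8 = Round(s_7, k_7) = 0xC6D

0x9D2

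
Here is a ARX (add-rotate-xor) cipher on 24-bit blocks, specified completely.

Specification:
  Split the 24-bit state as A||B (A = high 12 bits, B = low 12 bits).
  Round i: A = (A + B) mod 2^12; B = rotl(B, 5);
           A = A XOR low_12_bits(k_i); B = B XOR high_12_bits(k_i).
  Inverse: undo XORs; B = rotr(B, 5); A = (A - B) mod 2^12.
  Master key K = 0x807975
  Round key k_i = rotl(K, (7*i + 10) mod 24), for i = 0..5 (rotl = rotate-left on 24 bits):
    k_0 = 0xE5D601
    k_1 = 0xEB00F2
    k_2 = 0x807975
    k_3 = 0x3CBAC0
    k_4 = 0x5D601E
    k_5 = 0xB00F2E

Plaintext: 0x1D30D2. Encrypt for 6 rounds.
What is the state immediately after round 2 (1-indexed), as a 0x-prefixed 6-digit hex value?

s_0 = plaintext = 0x1D30D2
s_1 = Round(s_0, k_0) = 0x4A441C
s_2 = Round(s_1, k_1) = 0x832D38
s_3 = Round(s_2, k_2) = 0xC1FF1D
s_4 = Round(s_3, k_3) = 0x1FC075
s_5 = Round(s_4, k_4) = 0x26FB76
s_6 = Round(s_5, k_5) = 0x2CB5D6

0x832D38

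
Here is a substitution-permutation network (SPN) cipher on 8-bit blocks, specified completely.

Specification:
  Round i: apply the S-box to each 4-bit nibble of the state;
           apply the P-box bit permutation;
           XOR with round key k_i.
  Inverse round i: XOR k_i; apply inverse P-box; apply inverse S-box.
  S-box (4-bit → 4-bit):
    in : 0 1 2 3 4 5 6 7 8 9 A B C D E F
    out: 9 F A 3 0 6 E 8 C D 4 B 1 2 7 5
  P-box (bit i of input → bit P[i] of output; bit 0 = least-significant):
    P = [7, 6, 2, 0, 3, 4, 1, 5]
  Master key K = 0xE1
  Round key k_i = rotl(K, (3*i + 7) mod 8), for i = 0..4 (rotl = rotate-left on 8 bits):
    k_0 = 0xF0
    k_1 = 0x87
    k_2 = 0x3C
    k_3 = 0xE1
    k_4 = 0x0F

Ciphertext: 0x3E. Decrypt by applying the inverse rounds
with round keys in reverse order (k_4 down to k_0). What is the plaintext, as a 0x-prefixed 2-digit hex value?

s_0 = ciphertext = 0x3E
s_1 = InvRound(s_0, k_4) = 0x27
s_2 = InvRound(s_1, k_3) = 0xAE
s_3 = InvRound(s_2, k_2) = 0x5C
s_4 = InvRound(s_3, k_1) = 0xEB
s_5 = InvRound(s_4, k_0) = 0xE7

0xE7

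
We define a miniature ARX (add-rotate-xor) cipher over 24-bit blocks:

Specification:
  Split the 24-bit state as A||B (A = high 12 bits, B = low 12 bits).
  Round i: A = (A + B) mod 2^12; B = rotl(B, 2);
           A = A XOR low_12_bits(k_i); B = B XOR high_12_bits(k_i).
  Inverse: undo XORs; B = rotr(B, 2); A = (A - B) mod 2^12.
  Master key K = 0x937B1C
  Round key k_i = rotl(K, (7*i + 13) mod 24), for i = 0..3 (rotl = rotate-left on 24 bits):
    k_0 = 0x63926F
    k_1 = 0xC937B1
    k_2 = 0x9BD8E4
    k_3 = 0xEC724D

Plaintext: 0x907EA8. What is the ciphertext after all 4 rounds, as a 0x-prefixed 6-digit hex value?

0xC287BF

s_0 = plaintext = 0x907EA8
s_1 = Round(s_0, k_0) = 0x5C0C9A
s_2 = Round(s_1, k_1) = 0x5EBEF8
s_3 = Round(s_2, k_2) = 0xC0725E
s_4 = Round(s_3, k_3) = 0xC287BF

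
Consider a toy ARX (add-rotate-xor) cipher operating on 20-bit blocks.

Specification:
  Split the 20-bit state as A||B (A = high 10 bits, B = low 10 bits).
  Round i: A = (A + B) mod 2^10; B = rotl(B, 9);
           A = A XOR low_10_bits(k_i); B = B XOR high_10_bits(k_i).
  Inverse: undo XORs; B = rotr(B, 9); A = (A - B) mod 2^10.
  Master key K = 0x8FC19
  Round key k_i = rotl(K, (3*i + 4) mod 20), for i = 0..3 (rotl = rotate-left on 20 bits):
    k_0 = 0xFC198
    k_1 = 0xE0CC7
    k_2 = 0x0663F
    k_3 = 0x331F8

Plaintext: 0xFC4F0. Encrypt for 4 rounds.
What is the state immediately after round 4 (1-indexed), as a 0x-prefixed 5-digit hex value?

0x25151

s_0 = plaintext = 0xFC4F0
s_1 = Round(s_0, k_0) = 0x5E788
s_2 = Round(s_1, k_1) = 0x71A47
s_3 = Round(s_2, k_2) = 0x8CB3A
s_4 = Round(s_3, k_3) = 0x25151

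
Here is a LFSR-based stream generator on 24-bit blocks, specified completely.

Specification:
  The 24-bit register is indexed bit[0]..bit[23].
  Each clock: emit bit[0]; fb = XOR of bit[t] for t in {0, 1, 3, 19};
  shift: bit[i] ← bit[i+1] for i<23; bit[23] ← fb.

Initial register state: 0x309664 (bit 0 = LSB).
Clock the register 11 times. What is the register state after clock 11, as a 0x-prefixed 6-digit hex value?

0x838612

reg_0 = 0x309664
clock 1: out=0, reg = 0x184B32
clock 2: out=0, reg = 0x0C2599
clock 3: out=1, reg = 0x8612CC
clock 4: out=0, reg = 0xC30966
clock 5: out=0, reg = 0xE184B3
clock 6: out=1, reg = 0x70C259
clock 7: out=1, reg = 0x38612C
clock 8: out=0, reg = 0x1C3096
clock 9: out=0, reg = 0x0E184B
clock 10: out=1, reg = 0x070C25
clock 11: out=1, reg = 0x838612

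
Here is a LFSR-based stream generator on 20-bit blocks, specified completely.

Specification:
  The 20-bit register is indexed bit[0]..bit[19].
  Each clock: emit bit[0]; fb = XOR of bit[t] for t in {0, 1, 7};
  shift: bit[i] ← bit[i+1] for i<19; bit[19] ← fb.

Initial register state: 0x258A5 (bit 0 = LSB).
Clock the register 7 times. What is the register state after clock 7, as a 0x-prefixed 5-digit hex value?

0x8C4B1

reg_0 = 0x258A5
clock 1: out=1, reg = 0x12C52
clock 2: out=0, reg = 0x89629
clock 3: out=1, reg = 0xC4B14
clock 4: out=0, reg = 0x6258A
clock 5: out=0, reg = 0x312C5
clock 6: out=1, reg = 0x18962
clock 7: out=0, reg = 0x8C4B1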